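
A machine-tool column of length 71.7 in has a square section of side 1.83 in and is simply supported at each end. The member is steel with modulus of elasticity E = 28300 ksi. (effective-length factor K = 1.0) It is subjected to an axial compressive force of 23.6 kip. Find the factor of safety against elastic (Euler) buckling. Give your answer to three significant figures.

n ≈ 2.15

I = a⁴/12 = 1.83⁴/12 = 0.9346 in⁴
Effective length L_e = K·L = 1 × 71.7 = 71.70 in
P_cr = π²EI / L_e² = π² × 28300×10³ × 0.9346 / 71.70² = 5.078×10^4 lb
Factor of safety n = P_cr / P = 50.777 / 23.6 = 2.15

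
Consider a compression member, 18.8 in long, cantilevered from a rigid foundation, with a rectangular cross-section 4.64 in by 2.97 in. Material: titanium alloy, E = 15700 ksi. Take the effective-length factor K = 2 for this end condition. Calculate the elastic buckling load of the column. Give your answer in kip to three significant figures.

P_cr ≈ 1110 kip

Buckling occurs about the weak axis: I_min = h·b³/12 with b = 2.97 in (the shorter side).
I_min = 4.64×2.97³/12 = 10.13 in⁴
Effective length L_e = K·L = 2 × 18.8 = 37.60 in
P_cr = π²EI / L_e² = π² × 15700×10³ × 10.13 / 37.60² = 1.110×10^6 lb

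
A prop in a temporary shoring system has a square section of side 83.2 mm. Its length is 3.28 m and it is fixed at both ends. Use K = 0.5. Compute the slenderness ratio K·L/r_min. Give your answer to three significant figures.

For a square r = a/√12 = 83.2/√12 = 24.02 mm
L_e = K·L = 0.5 × 3.28 m = 1.640 m = 1640.0 mm
λ = L_e / r_min = 1640.0 / 24.02 = 68.3

λ ≈ 68.3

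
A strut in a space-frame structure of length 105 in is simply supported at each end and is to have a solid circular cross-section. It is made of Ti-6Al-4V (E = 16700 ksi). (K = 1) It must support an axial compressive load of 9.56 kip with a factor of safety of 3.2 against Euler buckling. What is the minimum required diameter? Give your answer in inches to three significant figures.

d ≈ 2.54 in

Required P_cr = n·P = 3.2 × 9.56 = 30.59 kip
L_e = K·L = 1 × 105 = 105.0 in
Required I = P_cr·L_e²/(π²E) = 3.059×10^4 × 105.0² / (π² × 1.67×10^7) = 2.046 in⁴
Solid circle: I = πd⁴/64  ⇒  d = (64I/π)^(1/4) = (64×2.046/π)^(1/4) = 2.54 in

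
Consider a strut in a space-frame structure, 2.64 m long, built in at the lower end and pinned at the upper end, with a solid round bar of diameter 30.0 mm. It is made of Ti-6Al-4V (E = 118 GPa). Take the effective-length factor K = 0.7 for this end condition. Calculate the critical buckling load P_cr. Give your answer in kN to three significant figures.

P_cr ≈ 13.6 kN

I = πd⁴/64 = π×30.0⁴/64 = 3.976×10^4 mm⁴
I = 3.976×10^4 mm⁴ = 3.976×10^-8 m⁴
Effective length L_e = K·L = 0.7 × 2.64 = 1.848 m
P_cr = π²EI / L_e² = π² × 118×10⁹ × 3.976×10^-8 / 1.848² = 1.356×10^4 N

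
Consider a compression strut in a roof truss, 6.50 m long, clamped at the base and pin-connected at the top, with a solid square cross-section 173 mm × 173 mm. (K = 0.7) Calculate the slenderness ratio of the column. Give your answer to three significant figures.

For a square r = a/√12 = 173/√12 = 49.94 mm
L_e = K·L = 0.7 × 6.50 m = 4.550 m = 4550.0 mm
λ = L_e / r_min = 4550.0 / 49.94 = 91.1

λ ≈ 91.1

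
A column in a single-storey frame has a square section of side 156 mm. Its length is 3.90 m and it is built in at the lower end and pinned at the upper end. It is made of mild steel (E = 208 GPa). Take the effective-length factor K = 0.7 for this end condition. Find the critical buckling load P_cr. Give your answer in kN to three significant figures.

P_cr ≈ 13600 kN

I = a⁴/12 = 156⁴/12 = 4.935×10^7 mm⁴
I = 4.935×10^7 mm⁴ = 4.935×10^-5 m⁴
Effective length L_e = K·L = 0.7 × 3.90 = 2.730 m
P_cr = π²EI / L_e² = π² × 208×10⁹ × 4.935×10^-5 / 2.730² = 1.359×10^7 N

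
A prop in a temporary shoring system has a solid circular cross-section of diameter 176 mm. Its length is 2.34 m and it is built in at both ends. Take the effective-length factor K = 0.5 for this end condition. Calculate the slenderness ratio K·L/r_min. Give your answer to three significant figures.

λ ≈ 26.6

For a solid circle r = d/4 = 176/4 = 44.00 mm
L_e = K·L = 0.5 × 2.34 m = 1.170 m = 1170.0 mm
λ = L_e / r_min = 1170.0 / 44.00 = 26.6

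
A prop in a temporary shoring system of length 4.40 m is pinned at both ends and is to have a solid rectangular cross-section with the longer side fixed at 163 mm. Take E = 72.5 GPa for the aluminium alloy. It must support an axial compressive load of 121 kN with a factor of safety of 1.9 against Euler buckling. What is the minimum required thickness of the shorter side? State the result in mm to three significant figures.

Required P_cr = n·P = 1.9 × 121 = 229.9 kN
L_e = K·L = 1 × 4.40 = 4.400 m
Required I = P_cr·L_e²/(π²E) = 2.299×10^5 × 4.400² / (π² × 7.25×10^10) = 6.220×10^-6 m⁴
I_req = 6.220×10^6 mm⁴
Rectangle, weak axis: I_min = h·b³/12 with h = 163 mm fixed  ⇒  b = (12I/h)^(1/3) = 77.1 mm

b ≈ 77.1 mm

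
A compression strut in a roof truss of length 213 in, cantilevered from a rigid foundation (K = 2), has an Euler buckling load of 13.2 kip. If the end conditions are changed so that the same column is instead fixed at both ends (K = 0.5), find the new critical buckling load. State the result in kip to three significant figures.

P_cr ∝ 1/K², so P_cr,new = P_cr,old × (K_old/K_new)² = 13.2 × (2/0.5)²
= 13.2 × 16.00 = 211 kip

P_cr ≈ 211 kip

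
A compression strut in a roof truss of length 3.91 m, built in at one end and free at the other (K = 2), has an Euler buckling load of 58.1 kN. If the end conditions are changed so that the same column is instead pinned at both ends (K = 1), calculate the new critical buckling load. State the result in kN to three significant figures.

P_cr ≈ 232 kN

P_cr ∝ 1/K², so P_cr,new = P_cr,old × (K_old/K_new)² = 58.1 × (2/1)²
= 58.1 × 4.000 = 232 kN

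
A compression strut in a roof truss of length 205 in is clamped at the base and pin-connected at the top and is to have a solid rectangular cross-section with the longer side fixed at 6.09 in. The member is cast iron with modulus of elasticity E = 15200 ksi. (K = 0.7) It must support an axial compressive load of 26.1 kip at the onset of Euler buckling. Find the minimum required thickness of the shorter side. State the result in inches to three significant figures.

L_e = K·L = 0.7 × 205 = 143.5 in
Required I = P_cr·L_e²/(π²E) = 2.610×10^4 × 143.5² / (π² × 1.52×10^7) = 3.583 in⁴
Rectangle, weak axis: I_min = h·b³/12 with h = 6.09 in fixed  ⇒  b = (12I/h)^(1/3) = 1.92 in

b ≈ 1.92 in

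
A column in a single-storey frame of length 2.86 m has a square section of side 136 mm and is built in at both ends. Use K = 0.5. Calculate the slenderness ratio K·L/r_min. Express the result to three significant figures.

λ ≈ 36.4

For a square r = a/√12 = 136/√12 = 39.26 mm
L_e = K·L = 0.5 × 2.86 m = 1.430 m = 1430.0 mm
λ = L_e / r_min = 1430.0 / 39.26 = 36.4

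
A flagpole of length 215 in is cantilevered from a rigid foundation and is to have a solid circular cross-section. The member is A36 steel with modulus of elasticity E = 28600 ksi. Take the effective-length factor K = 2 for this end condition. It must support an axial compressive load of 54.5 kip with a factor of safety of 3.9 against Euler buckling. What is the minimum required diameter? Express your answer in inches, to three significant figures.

d ≈ 7.30 in

Required P_cr = n·P = 3.9 × 54.5 = 212.6 kip
L_e = K·L = 2 × 215 = 430.0 in
Required I = P_cr·L_e²/(π²E) = 2.126×10^5 × 430.0² / (π² × 2.86×10^7) = 139.2 in⁴
Solid circle: I = πd⁴/64  ⇒  d = (64I/π)^(1/4) = (64×139.2/π)^(1/4) = 7.30 in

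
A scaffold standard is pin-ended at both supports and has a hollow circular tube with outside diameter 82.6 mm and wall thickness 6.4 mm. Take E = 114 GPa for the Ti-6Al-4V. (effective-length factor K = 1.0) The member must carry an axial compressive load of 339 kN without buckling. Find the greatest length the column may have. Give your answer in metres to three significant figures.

Inner diameter d_i = 82.6 − 2×6.4 = 69.80 mm
I = π(d_o⁴ − d_i⁴)/64 = π(82.6⁴ − 69.80⁴)/64 = 1.120×10^6 mm⁴
I = 1.120×10^-6 m⁴
At the buckling limit P_cr = P = 3.390×10^5 N
From P_cr = π²EI/(K·L)²:  L = (1/K)·√(π²EI/P_cr) = (1/1)·√(π²×1.14×10^11×1.120×10^-6/3.390×10^5)
L = 1.93 m

L_max ≈ 1.93 m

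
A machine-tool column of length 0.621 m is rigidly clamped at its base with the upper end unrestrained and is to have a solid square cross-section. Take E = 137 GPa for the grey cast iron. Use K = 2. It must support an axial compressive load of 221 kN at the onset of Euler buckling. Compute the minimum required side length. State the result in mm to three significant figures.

a ≈ 41.7 mm

L_e = K·L = 2 × 0.621 = 1.242 m
Required I = P_cr·L_e²/(π²E) = 2.210×10^5 × 1.242² / (π² × 1.37×10^11) = 2.521×10^-7 m⁴
I_req = 2.521×10^5 mm⁴
Solid square: I = a⁴/12  ⇒  a = (12I)^(1/4) = (12×2.521×10^5)^(1/4) = 41.7 mm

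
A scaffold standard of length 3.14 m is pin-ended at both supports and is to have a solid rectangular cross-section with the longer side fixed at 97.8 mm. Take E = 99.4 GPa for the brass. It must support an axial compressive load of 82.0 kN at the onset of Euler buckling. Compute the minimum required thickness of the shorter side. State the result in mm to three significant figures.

L_e = K·L = 1 × 3.14 = 3.140 m
Required I = P_cr·L_e²/(π²E) = 8.200×10^4 × 3.140² / (π² × 9.94×10^10) = 8.241×10^-7 m⁴
I_req = 8.241×10^5 mm⁴
Rectangle, weak axis: I_min = h·b³/12 with h = 97.8 mm fixed  ⇒  b = (12I/h)^(1/3) = 46.6 mm

b ≈ 46.6 mm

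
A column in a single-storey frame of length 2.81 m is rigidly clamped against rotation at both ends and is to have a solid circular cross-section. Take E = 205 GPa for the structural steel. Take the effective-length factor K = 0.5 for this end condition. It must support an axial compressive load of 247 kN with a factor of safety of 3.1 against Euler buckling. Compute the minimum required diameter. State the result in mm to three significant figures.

d ≈ 62.5 mm

Required P_cr = n·P = 3.1 × 247 = 765.7 kN
L_e = K·L = 0.5 × 2.81 = 1.405 m
Required I = P_cr·L_e²/(π²E) = 7.657×10^5 × 1.405² / (π² × 2.05×10^11) = 7.471×10^-7 m⁴
I_req = 7.471×10^5 mm⁴
Solid circle: I = πd⁴/64  ⇒  d = (64I/π)^(1/4) = (64×7.471×10^5/π)^(1/4) = 62.5 mm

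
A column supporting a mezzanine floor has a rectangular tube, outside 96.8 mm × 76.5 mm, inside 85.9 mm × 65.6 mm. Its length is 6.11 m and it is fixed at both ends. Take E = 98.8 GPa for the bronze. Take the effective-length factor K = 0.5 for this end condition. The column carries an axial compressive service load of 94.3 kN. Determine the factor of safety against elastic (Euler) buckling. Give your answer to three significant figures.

Weak-axis I_min = (h_o·b_o³ − h_i·b_i³)/12 with b_o = 76.5, b_i = 65.60 mm (shorter outer/inner sides).
I_min = (96.8×76.5³ − 85.90×65.60³)/12 = 1.591×10^6 mm⁴
I = 1.591×10^6 mm⁴ = 1.591×10^-6 m⁴
Effective length L_e = K·L = 0.5 × 6.11 = 3.055 m
P_cr = π²EI / L_e² = π² × 98.8×10⁹ × 1.591×10^-6 / 3.055² = 1.662×10^5 N
Factor of safety n = P_cr / P = 166.19 / 94.3 = 1.76

n ≈ 1.76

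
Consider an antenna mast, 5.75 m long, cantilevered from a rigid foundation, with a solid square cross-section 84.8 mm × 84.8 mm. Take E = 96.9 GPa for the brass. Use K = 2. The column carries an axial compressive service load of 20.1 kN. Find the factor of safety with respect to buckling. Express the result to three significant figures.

I = a⁴/12 = 84.8⁴/12 = 4.309×10^6 mm⁴
I = 4.309×10^6 mm⁴ = 4.309×10^-6 m⁴
Effective length L_e = K·L = 2 × 5.75 = 11.50 m
P_cr = π²EI / L_e² = π² × 96.9×10⁹ × 4.309×10^-6 / 11.50² = 3.116×10^4 N
Factor of safety n = P_cr / P = 31.162 / 20.1 = 1.55

n ≈ 1.55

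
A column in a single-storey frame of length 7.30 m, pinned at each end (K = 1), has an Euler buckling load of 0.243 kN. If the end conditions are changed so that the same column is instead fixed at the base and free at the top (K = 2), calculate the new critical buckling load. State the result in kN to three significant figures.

P_cr ≈ 0.0608 kN

P_cr ∝ 1/K², so P_cr,new = P_cr,old × (K_old/K_new)² = 0.243 × (1/2)²
= 0.243 × 0.2500 = 0.0608 kN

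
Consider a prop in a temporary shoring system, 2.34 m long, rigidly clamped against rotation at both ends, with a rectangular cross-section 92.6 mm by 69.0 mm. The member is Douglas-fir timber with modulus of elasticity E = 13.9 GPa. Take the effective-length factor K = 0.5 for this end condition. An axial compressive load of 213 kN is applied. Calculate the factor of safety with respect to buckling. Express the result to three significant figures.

n ≈ 1.19

Buckling occurs about the weak axis: I_min = h·b³/12 with b = 69.0 mm (the shorter side).
I_min = 92.6×69.0³/12 = 2.535×10^6 mm⁴
I = 2.535×10^6 mm⁴ = 2.535×10^-6 m⁴
Effective length L_e = K·L = 0.5 × 2.34 = 1.170 m
P_cr = π²EI / L_e² = π² × 13.9×10⁹ × 2.535×10^-6 / 1.170² = 2.541×10^5 N
Factor of safety n = P_cr / P = 254.05 / 213 = 1.19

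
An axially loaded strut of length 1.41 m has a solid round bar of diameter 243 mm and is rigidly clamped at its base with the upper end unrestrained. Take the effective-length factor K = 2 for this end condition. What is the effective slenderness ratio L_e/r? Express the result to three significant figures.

λ ≈ 46.4

For a solid circle r = d/4 = 243/4 = 60.75 mm
L_e = K·L = 2 × 1.41 m = 2.820 m = 2820.0 mm
λ = L_e / r_min = 2820.0 / 60.75 = 46.4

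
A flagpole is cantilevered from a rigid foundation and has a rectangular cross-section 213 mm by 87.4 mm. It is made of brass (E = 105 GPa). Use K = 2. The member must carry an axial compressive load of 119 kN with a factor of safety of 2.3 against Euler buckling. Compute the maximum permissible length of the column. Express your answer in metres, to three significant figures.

L_max ≈ 3.35 m

Buckling occurs about the weak axis: I_min = h·b³/12 with b = 87.4 mm (the shorter side).
I_min = 213×87.4³/12 = 1.185×10^7 mm⁴
I = 1.185×10^-5 m⁴
Required critical load P_cr = n·P = 2.3 × 119 = 273.7 kN = 2.737×10^5 N
From P_cr = π²EI/(K·L)²:  L = (1/K)·√(π²EI/P_cr) = (1/2)·√(π²×1.05×10^11×1.185×10^-5/2.737×10^5)
L = 3.35 m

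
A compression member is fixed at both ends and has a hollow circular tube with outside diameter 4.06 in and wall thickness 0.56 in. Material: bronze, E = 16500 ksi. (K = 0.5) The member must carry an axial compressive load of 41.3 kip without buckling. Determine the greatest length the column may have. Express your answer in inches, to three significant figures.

Inner diameter d_i = 4.06 − 2×0.56 = 2.940 in
I = π(d_o⁴ − d_i⁴)/64 = π(4.06⁴ − 2.940⁴)/64 = 9.670 in⁴
At the buckling limit P_cr = P = 4.130×10^4 lb
From P_cr = π²EI/(K·L)²:  L = (1/K)·√(π²EI/P_cr) = (1/0.5)·√(π²×1.65×10^7×9.670/4.130×10^4)
L = 391 in

L_max ≈ 391 in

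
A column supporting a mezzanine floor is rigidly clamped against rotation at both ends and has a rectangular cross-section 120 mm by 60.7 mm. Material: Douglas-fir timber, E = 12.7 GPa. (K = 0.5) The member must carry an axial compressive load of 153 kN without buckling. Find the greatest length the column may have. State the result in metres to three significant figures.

Buckling occurs about the weak axis: I_min = h·b³/12 with b = 60.7 mm (the shorter side).
I_min = 120×60.7³/12 = 2.236×10^6 mm⁴
I = 2.236×10^-6 m⁴
At the buckling limit P_cr = P = 1.530×10^5 N
From P_cr = π²EI/(K·L)²:  L = (1/K)·√(π²EI/P_cr) = (1/0.5)·√(π²×1.27×10^10×2.236×10^-6/1.530×10^5)
L = 2.71 m

L_max ≈ 2.71 m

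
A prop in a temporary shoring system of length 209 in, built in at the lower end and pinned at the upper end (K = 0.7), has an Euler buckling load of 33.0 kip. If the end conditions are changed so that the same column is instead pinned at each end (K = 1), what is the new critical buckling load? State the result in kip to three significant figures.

P_cr ∝ 1/K², so P_cr,new = P_cr,old × (K_old/K_new)² = 33.0 × (0.7/1)²
= 33.0 × 0.4900 = 16.2 kip

P_cr ≈ 16.2 kip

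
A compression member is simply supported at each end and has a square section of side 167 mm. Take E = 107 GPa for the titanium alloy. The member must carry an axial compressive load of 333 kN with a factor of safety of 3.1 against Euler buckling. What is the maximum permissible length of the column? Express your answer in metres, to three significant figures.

I = a⁴/12 = 167⁴/12 = 6.482×10^7 mm⁴
I = 6.482×10^-5 m⁴
Required critical load P_cr = n·P = 3.1 × 333 = 1032 kN = 1.032×10^6 N
From P_cr = π²EI/(K·L)²:  L = (1/K)·√(π²EI/P_cr) = (1/1)·√(π²×1.07×10^11×6.482×10^-5/1.032×10^6)
L = 8.14 m

L_max ≈ 8.14 m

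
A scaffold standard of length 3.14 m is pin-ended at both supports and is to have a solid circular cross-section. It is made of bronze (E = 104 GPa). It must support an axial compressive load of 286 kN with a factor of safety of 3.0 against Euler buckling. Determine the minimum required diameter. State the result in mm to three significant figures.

d ≈ 114 mm

Required P_cr = n·P = 3.0 × 286 = 858.0 kN
L_e = K·L = 1 × 3.14 = 3.140 m
Required I = P_cr·L_e²/(π²E) = 8.580×10^5 × 3.140² / (π² × 1.04×10^11) = 8.242×10^-6 m⁴
I_req = 8.242×10^6 mm⁴
Solid circle: I = πd⁴/64  ⇒  d = (64I/π)^(1/4) = (64×8.242×10^6/π)^(1/4) = 114 mm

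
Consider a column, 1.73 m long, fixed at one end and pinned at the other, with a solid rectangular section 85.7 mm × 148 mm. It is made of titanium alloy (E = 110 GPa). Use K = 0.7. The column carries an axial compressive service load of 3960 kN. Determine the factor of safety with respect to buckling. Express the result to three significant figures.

n ≈ 1.45

Buckling occurs about the weak axis: I_min = h·b³/12 with b = 85.7 mm (the shorter side).
I_min = 148×85.7³/12 = 7.763×10^6 mm⁴
I = 7.763×10^6 mm⁴ = 7.763×10^-6 m⁴
Effective length L_e = K·L = 0.7 × 1.73 = 1.211 m
P_cr = π²EI / L_e² = π² × 110×10⁹ × 7.763×10^-6 / 1.211² = 5.747×10^6 N
Factor of safety n = P_cr / P = 5746.8 / 3960 = 1.45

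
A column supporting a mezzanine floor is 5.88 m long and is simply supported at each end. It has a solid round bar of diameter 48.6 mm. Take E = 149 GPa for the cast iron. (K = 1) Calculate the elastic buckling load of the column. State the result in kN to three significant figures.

I = πd⁴/64 = π×48.6⁴/64 = 2.739×10^5 mm⁴
I = 2.739×10^5 mm⁴ = 2.739×10^-7 m⁴
Effective length L_e = K·L = 1 × 5.88 = 5.880 m
P_cr = π²EI / L_e² = π² × 149×10⁹ × 2.739×10^-7 / 5.880² = 1.165×10^4 N

P_cr ≈ 11.6 kN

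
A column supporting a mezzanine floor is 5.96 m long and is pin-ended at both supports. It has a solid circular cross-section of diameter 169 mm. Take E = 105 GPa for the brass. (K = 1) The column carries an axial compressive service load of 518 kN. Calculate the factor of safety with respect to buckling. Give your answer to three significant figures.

n ≈ 2.26

I = πd⁴/64 = π×169⁴/64 = 4.004×10^7 mm⁴
I = 4.004×10^7 mm⁴ = 4.004×10^-5 m⁴
Effective length L_e = K·L = 1 × 5.96 = 5.960 m
P_cr = π²EI / L_e² = π² × 105×10⁹ × 4.004×10^-5 / 5.960² = 1.168×10^6 N
Factor of safety n = P_cr / P = 1168.2 / 518 = 2.26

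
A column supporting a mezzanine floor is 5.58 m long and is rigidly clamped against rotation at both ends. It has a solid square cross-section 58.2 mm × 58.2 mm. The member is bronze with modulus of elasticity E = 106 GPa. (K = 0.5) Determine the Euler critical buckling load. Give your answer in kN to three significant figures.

I = a⁴/12 = 58.2⁴/12 = 9.561×10^5 mm⁴
I = 9.561×10^5 mm⁴ = 9.561×10^-7 m⁴
Effective length L_e = K·L = 0.5 × 5.58 = 2.790 m
P_cr = π²EI / L_e² = π² × 106×10⁹ × 9.561×10^-7 / 2.790² = 1.285×10^5 N

P_cr ≈ 129 kN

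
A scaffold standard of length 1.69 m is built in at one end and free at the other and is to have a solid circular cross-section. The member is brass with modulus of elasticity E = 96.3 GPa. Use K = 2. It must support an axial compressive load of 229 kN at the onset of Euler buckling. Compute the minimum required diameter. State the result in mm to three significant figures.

d ≈ 86.5 mm

L_e = K·L = 2 × 1.69 = 3.380 m
Required I = P_cr·L_e²/(π²E) = 2.290×10^5 × 3.380² / (π² × 9.63×10^10) = 2.753×10^-6 m⁴
I_req = 2.753×10^6 mm⁴
Solid circle: I = πd⁴/64  ⇒  d = (64I/π)^(1/4) = (64×2.753×10^6/π)^(1/4) = 86.5 mm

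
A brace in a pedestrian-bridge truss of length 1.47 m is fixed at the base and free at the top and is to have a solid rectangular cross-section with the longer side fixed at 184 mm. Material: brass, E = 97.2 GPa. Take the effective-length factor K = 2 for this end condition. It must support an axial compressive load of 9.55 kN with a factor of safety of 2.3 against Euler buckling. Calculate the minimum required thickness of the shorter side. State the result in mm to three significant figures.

Required P_cr = n·P = 2.3 × 9.55 = 21.96 kN
L_e = K·L = 2 × 1.47 = 2.940 m
Required I = P_cr·L_e²/(π²E) = 2.196×10^4 × 2.940² / (π² × 9.72×10^10) = 1.979×10^-7 m⁴
I_req = 1.979×10^5 mm⁴
Rectangle, weak axis: I_min = h·b³/12 with h = 184 mm fixed  ⇒  b = (12I/h)^(1/3) = 23.5 mm

b ≈ 23.5 mm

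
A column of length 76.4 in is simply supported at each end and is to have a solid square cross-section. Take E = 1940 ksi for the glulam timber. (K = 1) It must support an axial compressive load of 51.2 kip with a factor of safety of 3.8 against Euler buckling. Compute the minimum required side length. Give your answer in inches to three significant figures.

a ≈ 5.17 in

Required P_cr = n·P = 3.8 × 51.2 = 194.6 kip
L_e = K·L = 1 × 76.4 = 76.40 in
Required I = P_cr·L_e²/(π²E) = 1.946×10^5 × 76.40² / (π² × 1.94×10^6) = 59.31 in⁴
Solid square: I = a⁴/12  ⇒  a = (12I)^(1/4) = (12×59.31)^(1/4) = 5.17 in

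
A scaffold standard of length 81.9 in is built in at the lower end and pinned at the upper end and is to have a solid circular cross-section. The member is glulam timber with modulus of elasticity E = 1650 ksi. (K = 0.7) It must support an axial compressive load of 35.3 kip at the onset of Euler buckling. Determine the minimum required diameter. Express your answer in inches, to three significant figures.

L_e = K·L = 0.7 × 81.9 = 57.33 in
Required I = P_cr·L_e²/(π²E) = 3.530×10^4 × 57.33² / (π² × 1.65×10^6) = 7.125 in⁴
Solid circle: I = πd⁴/64  ⇒  d = (64I/π)^(1/4) = (64×7.125/π)^(1/4) = 3.47 in

d ≈ 3.47 in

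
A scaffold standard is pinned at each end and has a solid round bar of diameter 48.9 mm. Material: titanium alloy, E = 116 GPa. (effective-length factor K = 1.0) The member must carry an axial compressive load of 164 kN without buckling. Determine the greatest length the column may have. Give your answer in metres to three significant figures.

I = πd⁴/64 = π×48.9⁴/64 = 2.807×10^5 mm⁴
I = 2.807×10^-7 m⁴
At the buckling limit P_cr = P = 1.640×10^5 N
From P_cr = π²EI/(K·L)²:  L = (1/K)·√(π²EI/P_cr) = (1/1)·√(π²×1.16×10^11×2.807×10^-7/1.640×10^5)
L = 1.40 m

L_max ≈ 1.40 m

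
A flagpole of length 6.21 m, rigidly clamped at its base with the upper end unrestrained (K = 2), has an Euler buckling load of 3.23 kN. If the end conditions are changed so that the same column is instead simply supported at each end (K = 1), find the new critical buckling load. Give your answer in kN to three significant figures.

P_cr ∝ 1/K², so P_cr,new = P_cr,old × (K_old/K_new)² = 3.23 × (2/1)²
= 3.23 × 4.000 = 12.9 kN

P_cr ≈ 12.9 kN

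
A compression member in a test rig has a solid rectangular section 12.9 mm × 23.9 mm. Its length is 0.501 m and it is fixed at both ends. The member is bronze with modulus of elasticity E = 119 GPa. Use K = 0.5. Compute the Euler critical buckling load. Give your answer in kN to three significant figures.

P_cr ≈ 80.0 kN

Buckling occurs about the weak axis: I_min = h·b³/12 with b = 12.9 mm (the shorter side).
I_min = 23.9×12.9³/12 = 4.275×10^3 mm⁴
I = 4.275×10^3 mm⁴ = 4.275×10^-9 m⁴
Effective length L_e = K·L = 0.5 × 0.501 = 0.2505 m
P_cr = π²EI / L_e² = π² × 119×10⁹ × 4.275×10^-9 / 0.2505² = 8.002×10^4 N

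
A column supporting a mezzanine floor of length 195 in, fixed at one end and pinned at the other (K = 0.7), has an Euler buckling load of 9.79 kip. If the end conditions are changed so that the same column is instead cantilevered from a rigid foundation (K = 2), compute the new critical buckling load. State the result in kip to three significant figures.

P_cr ≈ 1.20 kip

P_cr ∝ 1/K², so P_cr,new = P_cr,old × (K_old/K_new)² = 9.79 × (0.7/2)²
= 9.79 × 0.1225 = 1.20 kip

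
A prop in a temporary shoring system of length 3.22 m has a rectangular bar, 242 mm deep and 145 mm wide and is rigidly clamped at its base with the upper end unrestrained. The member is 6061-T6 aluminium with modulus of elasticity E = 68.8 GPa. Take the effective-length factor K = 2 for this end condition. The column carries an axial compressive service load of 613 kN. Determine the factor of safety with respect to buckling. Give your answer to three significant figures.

n ≈ 1.64

Buckling occurs about the weak axis: I_min = h·b³/12 with b = 145 mm (the shorter side).
I_min = 242×145³/12 = 6.148×10^7 mm⁴
I = 6.148×10^7 mm⁴ = 6.148×10^-5 m⁴
Effective length L_e = K·L = 2 × 3.22 = 6.440 m
P_cr = π²EI / L_e² = π² × 68.8×10⁹ × 6.148×10^-5 / 6.440² = 1.007×10^6 N
Factor of safety n = P_cr / P = 1006.6 / 613 = 1.64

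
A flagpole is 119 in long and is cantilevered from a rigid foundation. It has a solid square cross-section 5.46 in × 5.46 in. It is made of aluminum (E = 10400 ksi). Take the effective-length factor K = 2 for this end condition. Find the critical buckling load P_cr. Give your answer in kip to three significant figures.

P_cr ≈ 134 kip

I = a⁴/12 = 5.46⁴/12 = 74.06 in⁴
Effective length L_e = K·L = 2 × 119 = 238.0 in
P_cr = π²EI / L_e² = π² × 10400×10³ × 74.06 / 238.0² = 1.342×10^5 lb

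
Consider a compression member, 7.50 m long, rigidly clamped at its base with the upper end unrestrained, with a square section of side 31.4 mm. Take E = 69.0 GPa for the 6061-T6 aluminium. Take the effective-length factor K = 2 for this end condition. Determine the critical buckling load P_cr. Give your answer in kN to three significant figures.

P_cr ≈ 0.245 kN

I = a⁴/12 = 31.4⁴/12 = 8.101×10^4 mm⁴
I = 8.101×10^4 mm⁴ = 8.101×10^-8 m⁴
Effective length L_e = K·L = 2 × 7.50 = 15.00 m
P_cr = π²EI / L_e² = π² × 69.0×10⁹ × 8.101×10^-8 / 15.00² = 245.2 N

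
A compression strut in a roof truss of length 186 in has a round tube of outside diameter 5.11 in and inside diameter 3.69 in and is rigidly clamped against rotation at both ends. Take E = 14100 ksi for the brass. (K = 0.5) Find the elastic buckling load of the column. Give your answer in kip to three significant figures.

P_cr ≈ 392 kip

d_o = 5.11 in, d_i = 3.69 in
I = π(d_o⁴ − d_i⁴)/64 = π(5.11⁴ − 3.690⁴)/64 = 24.37 in⁴
Effective length L_e = K·L = 0.5 × 186 = 93.00 in
P_cr = π²EI / L_e² = π² × 14100×10³ × 24.37 / 93.00² = 3.921×10^5 lb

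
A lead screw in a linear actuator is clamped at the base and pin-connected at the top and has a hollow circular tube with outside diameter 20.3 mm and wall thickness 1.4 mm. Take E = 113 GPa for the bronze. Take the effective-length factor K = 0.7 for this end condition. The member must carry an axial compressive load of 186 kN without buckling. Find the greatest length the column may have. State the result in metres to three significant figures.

Inner diameter d_i = 20.3 − 2×1.4 = 17.50 mm
I = π(d_o⁴ − d_i⁴)/64 = π(20.3⁴ − 17.50⁴)/64 = 3.732×10^3 mm⁴
I = 3.732×10^-9 m⁴
At the buckling limit P_cr = P = 1.860×10^5 N
From P_cr = π²EI/(K·L)²:  L = (1/K)·√(π²EI/P_cr) = (1/0.7)·√(π²×1.13×10^11×3.732×10^-9/1.860×10^5)
L = 0.214 m

L_max ≈ 0.214 m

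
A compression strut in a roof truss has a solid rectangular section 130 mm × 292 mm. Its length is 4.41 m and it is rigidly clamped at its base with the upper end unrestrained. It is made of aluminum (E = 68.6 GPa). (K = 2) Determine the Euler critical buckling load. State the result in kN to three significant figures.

Buckling occurs about the weak axis: I_min = h·b³/12 with b = 130 mm (the shorter side).
I_min = 292×130³/12 = 5.346×10^7 mm⁴
I = 5.346×10^7 mm⁴ = 5.346×10^-5 m⁴
Effective length L_e = K·L = 2 × 4.41 = 8.820 m
P_cr = π²EI / L_e² = π² × 68.6×10⁹ × 5.346×10^-5 / 8.820² = 4.653×10^5 N

P_cr ≈ 465 kN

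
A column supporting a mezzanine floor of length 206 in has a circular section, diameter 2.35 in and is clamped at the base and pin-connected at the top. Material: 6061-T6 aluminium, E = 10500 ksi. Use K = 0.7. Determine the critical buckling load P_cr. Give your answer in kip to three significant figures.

I = πd⁴/64 = π×2.35⁴/64 = 1.497 in⁴
Effective length L_e = K·L = 0.7 × 206 = 144.2 in
P_cr = π²EI / L_e² = π² × 10500×10³ × 1.497 / 144.2² = 7.461×10^3 lb

P_cr ≈ 7.46 kip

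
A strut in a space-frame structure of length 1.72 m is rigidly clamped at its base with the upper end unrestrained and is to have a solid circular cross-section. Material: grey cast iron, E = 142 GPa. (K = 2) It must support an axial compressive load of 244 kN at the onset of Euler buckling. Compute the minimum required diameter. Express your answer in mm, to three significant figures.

L_e = K·L = 2 × 1.72 = 3.440 m
Required I = P_cr·L_e²/(π²E) = 2.440×10^5 × 3.440² / (π² × 1.42×10^11) = 2.060×10^-6 m⁴
I_req = 2.060×10^6 mm⁴
Solid circle: I = πd⁴/64  ⇒  d = (64I/π)^(1/4) = (64×2.060×10^6/π)^(1/4) = 80.5 mm

d ≈ 80.5 mm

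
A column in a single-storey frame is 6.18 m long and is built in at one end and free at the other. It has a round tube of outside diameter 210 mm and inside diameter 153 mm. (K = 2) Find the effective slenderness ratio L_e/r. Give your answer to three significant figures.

d_o = 210 mm, d_i = 153 mm
I = π(d_o⁴ − d_i⁴)/64 = π(210⁴ − 153.0⁴)/64 = 6.857×10^7 mm⁴
A = 1.625×10^4 mm²;  r_min = √(I/A) = √(6.857×10^7/1.625×10^4) = 64.96 mm
L_e = K·L = 2 × 6.18 m = 12.36 m = 12360 mm
λ = L_e / r_min = 12360 / 64.96 = 190

λ ≈ 190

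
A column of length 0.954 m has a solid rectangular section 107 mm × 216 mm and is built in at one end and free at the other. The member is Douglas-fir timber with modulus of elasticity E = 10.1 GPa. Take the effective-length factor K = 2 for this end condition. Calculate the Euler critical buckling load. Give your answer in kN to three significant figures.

Buckling occurs about the weak axis: I_min = h·b³/12 with b = 107 mm (the shorter side).
I_min = 216×107³/12 = 2.205×10^7 mm⁴
I = 2.205×10^7 mm⁴ = 2.205×10^-5 m⁴
Effective length L_e = K·L = 2 × 0.954 = 1.908 m
P_cr = π²EI / L_e² = π² × 10.1×10⁹ × 2.205×10^-5 / 1.908² = 6.038×10^5 N

P_cr ≈ 604 kN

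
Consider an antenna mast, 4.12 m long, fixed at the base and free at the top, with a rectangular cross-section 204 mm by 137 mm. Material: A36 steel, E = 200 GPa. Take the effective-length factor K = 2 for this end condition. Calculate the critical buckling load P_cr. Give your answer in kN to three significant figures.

Buckling occurs about the weak axis: I_min = h·b³/12 with b = 137 mm (the shorter side).
I_min = 204×137³/12 = 4.371×10^7 mm⁴
I = 4.371×10^7 mm⁴ = 4.371×10^-5 m⁴
Effective length L_e = K·L = 2 × 4.12 = 8.240 m
P_cr = π²EI / L_e² = π² × 200×10⁹ × 4.371×10^-5 / 8.240² = 1.271×10^6 N

P_cr ≈ 1270 kN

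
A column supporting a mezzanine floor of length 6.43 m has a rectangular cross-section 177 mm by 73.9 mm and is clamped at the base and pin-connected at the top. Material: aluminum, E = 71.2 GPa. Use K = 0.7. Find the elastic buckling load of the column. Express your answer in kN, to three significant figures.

P_cr ≈ 206 kN

Buckling occurs about the weak axis: I_min = h·b³/12 with b = 73.9 mm (the shorter side).
I_min = 177×73.9³/12 = 5.953×10^6 mm⁴
I = 5.953×10^6 mm⁴ = 5.953×10^-6 m⁴
Effective length L_e = K·L = 0.7 × 6.43 = 4.501 m
P_cr = π²EI / L_e² = π² × 71.2×10⁹ × 5.953×10^-6 / 4.501² = 2.065×10^5 N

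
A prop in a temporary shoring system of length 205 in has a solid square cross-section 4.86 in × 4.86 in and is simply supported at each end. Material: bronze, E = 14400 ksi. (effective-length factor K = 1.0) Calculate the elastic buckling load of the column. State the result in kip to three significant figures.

P_cr ≈ 157 kip

I = a⁴/12 = 4.86⁴/12 = 46.49 in⁴
Effective length L_e = K·L = 1 × 205 = 205.0 in
P_cr = π²EI / L_e² = π² × 14400×10³ × 46.49 / 205.0² = 1.572×10^5 lb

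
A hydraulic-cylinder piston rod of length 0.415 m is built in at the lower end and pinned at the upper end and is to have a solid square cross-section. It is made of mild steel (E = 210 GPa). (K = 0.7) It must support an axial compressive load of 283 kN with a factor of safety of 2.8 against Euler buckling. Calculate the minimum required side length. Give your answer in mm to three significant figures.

a ≈ 24.9 mm

Required P_cr = n·P = 2.8 × 283 = 792.4 kN
L_e = K·L = 0.7 × 0.415 = 0.2905 m
Required I = P_cr·L_e²/(π²E) = 7.924×10^5 × 0.2905² / (π² × 2.10×10^11) = 3.226×10^-8 m⁴
I_req = 3.226×10^4 mm⁴
Solid square: I = a⁴/12  ⇒  a = (12I)^(1/4) = (12×3.226×10^4)^(1/4) = 24.9 mm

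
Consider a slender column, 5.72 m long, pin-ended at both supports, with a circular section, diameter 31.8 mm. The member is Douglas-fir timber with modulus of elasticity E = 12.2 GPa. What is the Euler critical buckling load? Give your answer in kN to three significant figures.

I = πd⁴/64 = π×31.8⁴/64 = 5.020×10^4 mm⁴
I = 5.020×10^4 mm⁴ = 5.020×10^-8 m⁴
Effective length L_e = K·L = 1 × 5.72 = 5.720 m
P_cr = π²EI / L_e² = π² × 12.2×10⁹ × 5.020×10^-8 / 5.720² = 184.7 N

P_cr ≈ 0.185 kN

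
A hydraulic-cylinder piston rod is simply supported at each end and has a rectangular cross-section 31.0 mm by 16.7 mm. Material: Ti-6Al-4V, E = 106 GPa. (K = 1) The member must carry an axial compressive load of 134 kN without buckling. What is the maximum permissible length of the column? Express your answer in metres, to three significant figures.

Buckling occurs about the weak axis: I_min = h·b³/12 with b = 16.7 mm (the shorter side).
I_min = 31.0×16.7³/12 = 1.203×10^4 mm⁴
I = 1.203×10^-8 m⁴
At the buckling limit P_cr = P = 1.340×10^5 N
From P_cr = π²EI/(K·L)²:  L = (1/K)·√(π²EI/P_cr) = (1/1)·√(π²×1.06×10^11×1.203×10^-8/1.340×10^5)
L = 0.306 m

L_max ≈ 0.306 m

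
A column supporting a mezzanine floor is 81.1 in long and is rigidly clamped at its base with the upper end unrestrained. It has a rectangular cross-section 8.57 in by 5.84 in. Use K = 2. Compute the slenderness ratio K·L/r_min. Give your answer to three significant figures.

λ ≈ 96.2

For a rectangle r_min = b/√12 = 5.84/√12 = 1.686 in
L_e = K·L = 2 × 81.1 = 162.2 in
λ = L_e / r_min = 162.20 / 1.686 = 96.2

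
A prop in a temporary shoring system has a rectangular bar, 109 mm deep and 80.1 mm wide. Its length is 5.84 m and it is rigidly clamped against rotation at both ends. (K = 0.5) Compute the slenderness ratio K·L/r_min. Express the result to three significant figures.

λ ≈ 126

For a rectangle r_min = b/√12 = 80.1/√12 = 23.12 mm
L_e = K·L = 0.5 × 5.84 m = 2.920 m = 2920.0 mm
λ = L_e / r_min = 2920.0 / 23.12 = 126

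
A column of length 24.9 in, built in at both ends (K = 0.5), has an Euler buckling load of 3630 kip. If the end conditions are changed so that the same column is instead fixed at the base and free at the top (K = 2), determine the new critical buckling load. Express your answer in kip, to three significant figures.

P_cr ≈ 227 kip

P_cr ∝ 1/K², so P_cr,new = P_cr,old × (K_old/K_new)² = 3630 × (0.5/2)²
= 3630 × 0.06250 = 227 kip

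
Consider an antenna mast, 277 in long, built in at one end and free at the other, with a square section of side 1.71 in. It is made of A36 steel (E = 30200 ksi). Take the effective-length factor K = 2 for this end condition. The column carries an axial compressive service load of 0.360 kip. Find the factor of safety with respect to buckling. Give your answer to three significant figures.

I = a⁴/12 = 1.71⁴/12 = 0.7125 in⁴
Effective length L_e = K·L = 2 × 277 = 554.0 in
P_cr = π²EI / L_e² = π² × 30200×10³ × 0.7125 / 554.0² = 692.0 lb
Factor of safety n = P_cr / P = 0.69197 / 0.360 = 1.92

n ≈ 1.92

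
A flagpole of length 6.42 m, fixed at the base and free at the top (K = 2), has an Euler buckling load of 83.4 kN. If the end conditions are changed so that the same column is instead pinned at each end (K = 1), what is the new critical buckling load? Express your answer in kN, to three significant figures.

P_cr ≈ 334 kN

P_cr ∝ 1/K², so P_cr,new = P_cr,old × (K_old/K_new)² = 83.4 × (2/1)²
= 83.4 × 4.000 = 334 kN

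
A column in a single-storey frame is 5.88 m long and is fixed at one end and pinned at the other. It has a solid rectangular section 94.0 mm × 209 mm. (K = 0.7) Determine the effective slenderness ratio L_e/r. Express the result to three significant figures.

Buckling occurs about the weak axis: I_min = h·b³/12 with b = 94.0 mm (the shorter side).
I_min = 209×94.0³/12 = 1.447×10^7 mm⁴
A = 1.965×10^4 mm²;  r_min = √(I/A) = √(1.447×10^7/1.965×10^4) = 27.14 mm
L_e = K·L = 0.7 × 5.88 m = 4.116 m = 4116.0 mm
λ = L_e / r_min = 4116.0 / 27.14 = 152

λ ≈ 152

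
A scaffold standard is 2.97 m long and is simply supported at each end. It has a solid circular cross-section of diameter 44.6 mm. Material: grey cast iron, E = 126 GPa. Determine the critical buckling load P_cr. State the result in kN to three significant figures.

I = πd⁴/64 = π×44.6⁴/64 = 1.942×10^5 mm⁴
I = 1.942×10^5 mm⁴ = 1.942×10^-7 m⁴
Effective length L_e = K·L = 1 × 2.97 = 2.970 m
P_cr = π²EI / L_e² = π² × 126×10⁹ × 1.942×10^-7 / 2.970² = 2.738×10^4 N

P_cr ≈ 27.4 kN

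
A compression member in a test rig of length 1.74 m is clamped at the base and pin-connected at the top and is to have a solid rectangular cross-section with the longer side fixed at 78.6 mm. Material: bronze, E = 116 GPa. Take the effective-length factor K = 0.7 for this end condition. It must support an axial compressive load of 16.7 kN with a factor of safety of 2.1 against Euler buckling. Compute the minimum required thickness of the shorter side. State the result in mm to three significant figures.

b ≈ 19.1 mm

Required P_cr = n·P = 2.1 × 16.7 = 35.07 kN
L_e = K·L = 0.7 × 1.74 = 1.218 m
Required I = P_cr·L_e²/(π²E) = 3.507×10^4 × 1.218² / (π² × 1.16×10^11) = 4.544×10^-8 m⁴
I_req = 4.544×10^4 mm⁴
Rectangle, weak axis: I_min = h·b³/12 with h = 78.6 mm fixed  ⇒  b = (12I/h)^(1/3) = 19.1 mm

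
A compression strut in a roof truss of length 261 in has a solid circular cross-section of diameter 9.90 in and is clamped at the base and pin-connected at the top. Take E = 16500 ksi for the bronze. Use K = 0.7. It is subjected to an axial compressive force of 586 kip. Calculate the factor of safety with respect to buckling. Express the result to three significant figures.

n ≈ 3.93

I = πd⁴/64 = π×9.90⁴/64 = 471.5 in⁴
Effective length L_e = K·L = 0.7 × 261 = 182.7 in
P_cr = π²EI / L_e² = π² × 16500×10³ × 471.5 / 182.7² = 2.300×10^6 lb
Factor of safety n = P_cr / P = 2300.5 / 586 = 3.93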